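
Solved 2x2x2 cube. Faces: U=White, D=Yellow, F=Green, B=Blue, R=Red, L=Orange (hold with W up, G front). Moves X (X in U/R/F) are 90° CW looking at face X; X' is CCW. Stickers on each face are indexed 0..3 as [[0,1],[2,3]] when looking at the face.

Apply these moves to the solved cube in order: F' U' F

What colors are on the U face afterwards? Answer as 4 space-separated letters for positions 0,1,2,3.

Answer: W R W B

Derivation:
After move 1 (F'): F=GGGG U=WWRR R=YRYR D=OOYY L=OWOW
After move 2 (U'): U=WRWR F=OWGG R=GGYR B=YRBB L=BBOW
After move 3 (F): F=GOGW U=WRWB R=WGRR D=YGYY L=BOOO
Query: U face = WRWB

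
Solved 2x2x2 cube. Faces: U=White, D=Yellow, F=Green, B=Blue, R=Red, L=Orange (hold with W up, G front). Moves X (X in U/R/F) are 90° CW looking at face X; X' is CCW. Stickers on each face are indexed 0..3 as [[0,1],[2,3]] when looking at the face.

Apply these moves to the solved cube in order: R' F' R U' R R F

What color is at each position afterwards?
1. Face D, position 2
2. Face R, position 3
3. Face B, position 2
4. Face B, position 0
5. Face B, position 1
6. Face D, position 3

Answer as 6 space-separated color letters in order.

After move 1 (R'): R=RRRR U=WBWB F=GWGW D=YGYG B=YBYB
After move 2 (F'): F=WWGG U=WBRR R=GRYR D=OOYG L=OBOW
After move 3 (R): R=YGRR U=WWRG F=WOGG D=OYYY B=RBBB
After move 4 (U'): U=WGWR F=OBGG R=WORR B=YGBB L=RBOW
After move 5 (R): R=RWRO U=WBWG F=OYGY D=OBYY B=RGGB
After move 6 (R): R=RROW U=WYWY F=OBGY D=OGYR B=GGBB
After move 7 (F): F=GOYB U=WYWB R=WRYW D=ORYR L=ROOG
Query 1: D[2] = Y
Query 2: R[3] = W
Query 3: B[2] = B
Query 4: B[0] = G
Query 5: B[1] = G
Query 6: D[3] = R

Answer: Y W B G G R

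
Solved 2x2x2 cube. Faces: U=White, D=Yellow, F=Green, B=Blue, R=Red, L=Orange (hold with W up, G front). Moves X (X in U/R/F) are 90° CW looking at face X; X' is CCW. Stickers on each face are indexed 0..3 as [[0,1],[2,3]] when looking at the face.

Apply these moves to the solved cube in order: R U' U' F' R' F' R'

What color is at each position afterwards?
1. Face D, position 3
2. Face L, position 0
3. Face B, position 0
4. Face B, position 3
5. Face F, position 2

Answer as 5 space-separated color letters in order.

After move 1 (R): R=RRRR U=WGWG F=GYGY D=YBYB B=WBWB
After move 2 (U'): U=GGWW F=OOGY R=GYRR B=RRWB L=WBOO
After move 3 (U'): U=GWGW F=WBGY R=OORR B=GYWB L=RROO
After move 4 (F'): F=BYWG U=GWOR R=BOYR D=ROYB L=RWOG
After move 5 (R'): R=ORBY U=GWOG F=BWWR D=RYYG B=BYOB
After move 6 (F'): F=WRBW U=GWOB R=YRRY D=WGYG L=RGOO
After move 7 (R'): R=RYYR U=GOOB F=WWBB D=WRYW B=GYGB
Query 1: D[3] = W
Query 2: L[0] = R
Query 3: B[0] = G
Query 4: B[3] = B
Query 5: F[2] = B

Answer: W R G B B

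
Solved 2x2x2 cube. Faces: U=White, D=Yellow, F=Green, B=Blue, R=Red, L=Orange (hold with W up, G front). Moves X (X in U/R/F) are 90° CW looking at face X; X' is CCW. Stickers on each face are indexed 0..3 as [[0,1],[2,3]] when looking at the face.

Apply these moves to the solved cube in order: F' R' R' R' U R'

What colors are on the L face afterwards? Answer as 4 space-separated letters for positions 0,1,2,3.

Answer: G O O W

Derivation:
After move 1 (F'): F=GGGG U=WWRR R=YRYR D=OOYY L=OWOW
After move 2 (R'): R=RRYY U=WBRB F=GWGR D=OGYG B=YBOB
After move 3 (R'): R=RYRY U=WORY F=GBGB D=OWYR B=GBGB
After move 4 (R'): R=YYRR U=WGRG F=GOGY D=OBYB B=RBWB
After move 5 (U): U=RWGG F=YYGY R=RBRR B=OWWB L=GOOW
After move 6 (R'): R=BRRR U=RWGO F=YWGG D=OYYY B=BWBB
Query: L face = GOOW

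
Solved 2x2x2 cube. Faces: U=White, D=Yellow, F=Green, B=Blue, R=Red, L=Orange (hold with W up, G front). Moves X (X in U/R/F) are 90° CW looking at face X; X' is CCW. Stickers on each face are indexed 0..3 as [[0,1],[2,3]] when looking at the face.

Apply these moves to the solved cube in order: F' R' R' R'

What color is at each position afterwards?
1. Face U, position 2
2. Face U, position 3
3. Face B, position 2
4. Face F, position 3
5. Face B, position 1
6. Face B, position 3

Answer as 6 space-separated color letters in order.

Answer: R G W Y B B

Derivation:
After move 1 (F'): F=GGGG U=WWRR R=YRYR D=OOYY L=OWOW
After move 2 (R'): R=RRYY U=WBRB F=GWGR D=OGYG B=YBOB
After move 3 (R'): R=RYRY U=WORY F=GBGB D=OWYR B=GBGB
After move 4 (R'): R=YYRR U=WGRG F=GOGY D=OBYB B=RBWB
Query 1: U[2] = R
Query 2: U[3] = G
Query 3: B[2] = W
Query 4: F[3] = Y
Query 5: B[1] = B
Query 6: B[3] = B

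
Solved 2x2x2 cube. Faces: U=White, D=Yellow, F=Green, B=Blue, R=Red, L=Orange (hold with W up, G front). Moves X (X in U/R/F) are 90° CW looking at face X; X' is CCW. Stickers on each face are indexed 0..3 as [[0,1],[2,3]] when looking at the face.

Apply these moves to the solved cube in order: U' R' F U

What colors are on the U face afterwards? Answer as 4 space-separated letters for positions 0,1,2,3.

After move 1 (U'): U=WWWW F=OOGG R=GGRR B=RRBB L=BBOO
After move 2 (R'): R=GRGR U=WBWR F=OWGW D=YOYG B=YRYB
After move 3 (F): F=GOWW U=WBOB R=WRRR D=GGYG L=BYOO
After move 4 (U): U=OWBB F=WRWW R=YRRR B=BYYB L=GOOO
Query: U face = OWBB

Answer: O W B B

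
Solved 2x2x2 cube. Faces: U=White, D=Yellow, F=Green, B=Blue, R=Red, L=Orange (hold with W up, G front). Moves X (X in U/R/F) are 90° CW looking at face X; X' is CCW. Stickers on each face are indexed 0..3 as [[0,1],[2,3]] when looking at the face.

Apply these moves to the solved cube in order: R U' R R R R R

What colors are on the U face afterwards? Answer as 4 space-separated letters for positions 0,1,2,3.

Answer: G O W Y

Derivation:
After move 1 (R): R=RRRR U=WGWG F=GYGY D=YBYB B=WBWB
After move 2 (U'): U=GGWW F=OOGY R=GYRR B=RRWB L=WBOO
After move 3 (R): R=RGRY U=GOWY F=OBGB D=YWYR B=WRGB
After move 4 (R): R=RRYG U=GBWB F=OWGR D=YGYW B=YROB
After move 5 (R): R=YRGR U=GWWR F=OGGW D=YOYY B=BRBB
After move 6 (R): R=GYRR U=GGWW F=OOGY D=YBYB B=RRWB
After move 7 (R): R=RGRY U=GOWY F=OBGB D=YWYR B=WRGB
Query: U face = GOWY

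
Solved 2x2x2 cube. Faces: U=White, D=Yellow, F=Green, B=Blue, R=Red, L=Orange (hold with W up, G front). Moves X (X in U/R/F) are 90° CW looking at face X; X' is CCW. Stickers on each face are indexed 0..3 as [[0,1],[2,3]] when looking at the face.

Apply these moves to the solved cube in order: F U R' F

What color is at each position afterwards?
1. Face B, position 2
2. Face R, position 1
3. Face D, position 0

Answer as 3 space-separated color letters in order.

After move 1 (F): F=GGGG U=WWOO R=WRWR D=RRYY L=OYOY
After move 2 (U): U=OWOW F=WRGG R=BBWR B=OYBB L=GGOY
After move 3 (R'): R=BRBW U=OBOO F=WWGW D=RRYG B=YYRB
After move 4 (F): F=GWWW U=OBYG R=OROW D=BBYG L=GROR
Query 1: B[2] = R
Query 2: R[1] = R
Query 3: D[0] = B

Answer: R R B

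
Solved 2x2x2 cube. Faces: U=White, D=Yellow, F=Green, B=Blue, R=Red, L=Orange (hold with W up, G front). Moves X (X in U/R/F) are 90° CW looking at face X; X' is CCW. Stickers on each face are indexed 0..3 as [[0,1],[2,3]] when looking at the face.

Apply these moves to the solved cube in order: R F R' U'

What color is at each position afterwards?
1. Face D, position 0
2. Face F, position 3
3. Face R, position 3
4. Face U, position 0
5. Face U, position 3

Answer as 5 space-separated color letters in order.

After move 1 (R): R=RRRR U=WGWG F=GYGY D=YBYB B=WBWB
After move 2 (F): F=GGYY U=WGOO R=WRGR D=RRYB L=OYOB
After move 3 (R'): R=RRWG U=WWOW F=GGYO D=RGYY B=BBRB
After move 4 (U'): U=WWWO F=OYYO R=GGWG B=RRRB L=BBOB
Query 1: D[0] = R
Query 2: F[3] = O
Query 3: R[3] = G
Query 4: U[0] = W
Query 5: U[3] = O

Answer: R O G W O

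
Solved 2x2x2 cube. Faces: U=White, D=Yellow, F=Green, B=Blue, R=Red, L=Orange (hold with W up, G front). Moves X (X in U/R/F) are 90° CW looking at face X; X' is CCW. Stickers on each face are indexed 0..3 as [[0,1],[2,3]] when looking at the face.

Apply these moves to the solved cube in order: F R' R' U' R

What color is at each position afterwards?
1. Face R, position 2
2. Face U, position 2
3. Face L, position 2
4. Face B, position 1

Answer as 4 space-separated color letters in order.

After move 1 (F): F=GGGG U=WWOO R=WRWR D=RRYY L=OYOY
After move 2 (R'): R=RRWW U=WBOB F=GWGO D=RGYG B=YBRB
After move 3 (R'): R=RWRW U=WROY F=GBGB D=RWYO B=GBGB
After move 4 (U'): U=RYWO F=OYGB R=GBRW B=RWGB L=GBOY
After move 5 (R): R=RGWB U=RYWB F=OWGO D=RGYR B=OWYB
Query 1: R[2] = W
Query 2: U[2] = W
Query 3: L[2] = O
Query 4: B[1] = W

Answer: W W O W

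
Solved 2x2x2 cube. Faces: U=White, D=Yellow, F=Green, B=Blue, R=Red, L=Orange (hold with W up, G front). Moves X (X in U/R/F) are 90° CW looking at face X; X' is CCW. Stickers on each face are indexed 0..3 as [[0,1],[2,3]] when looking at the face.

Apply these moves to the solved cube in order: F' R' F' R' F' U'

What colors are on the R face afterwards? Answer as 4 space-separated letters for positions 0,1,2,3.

Answer: B Y W O

Derivation:
After move 1 (F'): F=GGGG U=WWRR R=YRYR D=OOYY L=OWOW
After move 2 (R'): R=RRYY U=WBRB F=GWGR D=OGYG B=YBOB
After move 3 (F'): F=WRGG U=WBRY R=GROY D=WWYG L=OBOR
After move 4 (R'): R=RYGO U=WORY F=WBGY D=WRYG B=GBWB
After move 5 (F'): F=BYWG U=WORG R=RYWO D=BRYG L=OYOR
After move 6 (U'): U=OGWR F=OYWG R=BYWO B=RYWB L=GBOR
Query: R face = BYWO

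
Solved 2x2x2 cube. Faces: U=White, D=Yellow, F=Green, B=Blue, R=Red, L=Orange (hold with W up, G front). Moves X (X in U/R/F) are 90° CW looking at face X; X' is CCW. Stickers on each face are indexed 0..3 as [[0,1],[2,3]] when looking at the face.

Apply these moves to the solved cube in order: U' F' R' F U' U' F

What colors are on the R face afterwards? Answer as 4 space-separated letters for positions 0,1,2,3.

Answer: B B W Y

Derivation:
After move 1 (U'): U=WWWW F=OOGG R=GGRR B=RRBB L=BBOO
After move 2 (F'): F=OGOG U=WWGR R=YGYR D=BOYY L=BWOW
After move 3 (R'): R=GRYY U=WBGR F=OWOR D=BGYG B=YROB
After move 4 (F): F=OORW U=WBWW R=GRRY D=YGYG L=BBOG
After move 5 (U'): U=BWWW F=BBRW R=OORY B=GROB L=YROG
After move 6 (U'): U=WWBW F=YRRW R=BBRY B=OOOB L=GROG
After move 7 (F): F=RYWR U=WWGR R=BBWY D=RBYG L=GYOG
Query: R face = BBWY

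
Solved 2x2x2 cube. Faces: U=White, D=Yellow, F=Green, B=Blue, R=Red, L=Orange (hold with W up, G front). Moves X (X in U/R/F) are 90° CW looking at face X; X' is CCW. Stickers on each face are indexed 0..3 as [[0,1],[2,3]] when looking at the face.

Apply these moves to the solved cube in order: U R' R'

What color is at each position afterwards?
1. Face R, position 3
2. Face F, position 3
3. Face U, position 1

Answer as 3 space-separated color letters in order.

After move 1 (U): U=WWWW F=RRGG R=BBRR B=OOBB L=GGOO
After move 2 (R'): R=BRBR U=WBWO F=RWGW D=YRYG B=YOYB
After move 3 (R'): R=RRBB U=WYWY F=RBGO D=YWYW B=GORB
Query 1: R[3] = B
Query 2: F[3] = O
Query 3: U[1] = Y

Answer: B O Y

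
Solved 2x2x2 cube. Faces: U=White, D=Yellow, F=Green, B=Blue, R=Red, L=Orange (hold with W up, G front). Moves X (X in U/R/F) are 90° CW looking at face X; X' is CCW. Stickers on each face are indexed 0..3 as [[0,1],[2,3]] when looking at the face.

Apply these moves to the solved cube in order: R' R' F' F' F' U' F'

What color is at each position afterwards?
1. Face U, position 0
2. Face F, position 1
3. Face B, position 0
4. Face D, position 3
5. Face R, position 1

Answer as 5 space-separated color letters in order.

After move 1 (R'): R=RRRR U=WBWB F=GWGW D=YGYG B=YBYB
After move 2 (R'): R=RRRR U=WYWY F=GBGB D=YWYW B=GBGB
After move 3 (F'): F=BBGG U=WYRR R=WRYR D=OOYW L=OYOW
After move 4 (F'): F=BGBG U=WYWY R=OROR D=YWYW L=OROR
After move 5 (F'): F=GGBB U=WYOO R=WRYR D=RRYW L=OYOW
After move 6 (U'): U=YOWO F=OYBB R=GGYR B=WRGB L=GBOW
After move 7 (F'): F=YBOB U=YOGY R=RGRR D=BWYW L=GOOW
Query 1: U[0] = Y
Query 2: F[1] = B
Query 3: B[0] = W
Query 4: D[3] = W
Query 5: R[1] = G

Answer: Y B W W G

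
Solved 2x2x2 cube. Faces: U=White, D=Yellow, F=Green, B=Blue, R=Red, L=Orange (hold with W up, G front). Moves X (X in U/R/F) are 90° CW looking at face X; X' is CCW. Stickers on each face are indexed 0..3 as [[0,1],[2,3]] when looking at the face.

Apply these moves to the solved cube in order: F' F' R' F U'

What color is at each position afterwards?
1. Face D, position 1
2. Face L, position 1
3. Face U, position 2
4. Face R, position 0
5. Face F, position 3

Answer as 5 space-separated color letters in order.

After move 1 (F'): F=GGGG U=WWRR R=YRYR D=OOYY L=OWOW
After move 2 (F'): F=GGGG U=WWYY R=OROR D=WWYY L=OROR
After move 3 (R'): R=RROO U=WBYB F=GWGY D=WGYG B=YBWB
After move 4 (F): F=GGYW U=WBRR R=YRBO D=ORYG L=OWOG
After move 5 (U'): U=BRWR F=OWYW R=GGBO B=YRWB L=YBOG
Query 1: D[1] = R
Query 2: L[1] = B
Query 3: U[2] = W
Query 4: R[0] = G
Query 5: F[3] = W

Answer: R B W G W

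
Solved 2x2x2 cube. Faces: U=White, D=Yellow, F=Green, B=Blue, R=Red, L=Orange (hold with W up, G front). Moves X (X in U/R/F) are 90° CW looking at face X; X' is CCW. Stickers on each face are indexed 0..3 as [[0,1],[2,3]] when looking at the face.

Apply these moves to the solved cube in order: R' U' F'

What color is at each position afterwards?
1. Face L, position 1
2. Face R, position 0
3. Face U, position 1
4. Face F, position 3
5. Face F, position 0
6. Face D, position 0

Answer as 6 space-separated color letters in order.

After move 1 (R'): R=RRRR U=WBWB F=GWGW D=YGYG B=YBYB
After move 2 (U'): U=BBWW F=OOGW R=GWRR B=RRYB L=YBOO
After move 3 (F'): F=OWOG U=BBGR R=GWYR D=BOYG L=YWOW
Query 1: L[1] = W
Query 2: R[0] = G
Query 3: U[1] = B
Query 4: F[3] = G
Query 5: F[0] = O
Query 6: D[0] = B

Answer: W G B G O B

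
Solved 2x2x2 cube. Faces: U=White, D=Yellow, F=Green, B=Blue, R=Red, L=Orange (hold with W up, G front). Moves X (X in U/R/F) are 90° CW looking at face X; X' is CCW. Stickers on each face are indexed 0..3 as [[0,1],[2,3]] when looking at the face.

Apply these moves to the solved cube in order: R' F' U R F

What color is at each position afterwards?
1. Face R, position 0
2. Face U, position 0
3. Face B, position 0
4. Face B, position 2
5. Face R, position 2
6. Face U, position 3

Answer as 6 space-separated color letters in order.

After move 1 (R'): R=RRRR U=WBWB F=GWGW D=YGYG B=YBYB
After move 2 (F'): F=WWGG U=WBRR R=GRYR D=OOYG L=OBOW
After move 3 (U): U=RWRB F=GRGG R=YBYR B=OBYB L=WWOW
After move 4 (R): R=YYRB U=RRRG F=GOGG D=OYYO B=BBWB
After move 5 (F): F=GGGO U=RRWW R=RYGB D=RYYO L=WOOY
Query 1: R[0] = R
Query 2: U[0] = R
Query 3: B[0] = B
Query 4: B[2] = W
Query 5: R[2] = G
Query 6: U[3] = W

Answer: R R B W G W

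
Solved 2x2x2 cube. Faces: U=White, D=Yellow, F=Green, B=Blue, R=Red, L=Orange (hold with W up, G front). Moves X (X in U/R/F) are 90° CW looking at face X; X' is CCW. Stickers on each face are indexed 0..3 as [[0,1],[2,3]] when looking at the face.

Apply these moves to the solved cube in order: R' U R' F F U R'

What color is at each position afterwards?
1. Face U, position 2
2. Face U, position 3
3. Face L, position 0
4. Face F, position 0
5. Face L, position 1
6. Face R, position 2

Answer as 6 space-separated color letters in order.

After move 1 (R'): R=RRRR U=WBWB F=GWGW D=YGYG B=YBYB
After move 2 (U): U=WWBB F=RRGW R=YBRR B=OOYB L=GWOO
After move 3 (R'): R=BRYR U=WYBO F=RWGB D=YRYW B=GOGB
After move 4 (F): F=GRBW U=WYOW R=BROR D=YBYW L=GYOR
After move 5 (F): F=BGWR U=WYRY R=ORWR D=OBYW L=GYOB
After move 6 (U): U=RWYY F=ORWR R=GOWR B=GYGB L=BGOB
After move 7 (R'): R=ORGW U=RGYG F=OWWY D=ORYR B=WYBB
Query 1: U[2] = Y
Query 2: U[3] = G
Query 3: L[0] = B
Query 4: F[0] = O
Query 5: L[1] = G
Query 6: R[2] = G

Answer: Y G B O G G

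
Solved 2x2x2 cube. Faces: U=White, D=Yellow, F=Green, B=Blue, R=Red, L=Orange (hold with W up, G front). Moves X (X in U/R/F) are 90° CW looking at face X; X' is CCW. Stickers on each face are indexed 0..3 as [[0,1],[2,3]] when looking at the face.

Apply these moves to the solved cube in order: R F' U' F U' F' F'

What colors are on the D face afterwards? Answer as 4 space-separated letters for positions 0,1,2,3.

Answer: W G Y B

Derivation:
After move 1 (R): R=RRRR U=WGWG F=GYGY D=YBYB B=WBWB
After move 2 (F'): F=YYGG U=WGRR R=BRYR D=OOYB L=OGOW
After move 3 (U'): U=GRWR F=OGGG R=YYYR B=BRWB L=WBOW
After move 4 (F): F=GOGG U=GRWB R=WYRR D=YYYB L=WOOO
After move 5 (U'): U=RBGW F=WOGG R=GORR B=WYWB L=BROO
After move 6 (F'): F=OGWG U=RBGR R=YOYR D=ROYB L=BWOG
After move 7 (F'): F=GGOW U=RBYY R=OORR D=WGYB L=BROG
Query: D face = WGYB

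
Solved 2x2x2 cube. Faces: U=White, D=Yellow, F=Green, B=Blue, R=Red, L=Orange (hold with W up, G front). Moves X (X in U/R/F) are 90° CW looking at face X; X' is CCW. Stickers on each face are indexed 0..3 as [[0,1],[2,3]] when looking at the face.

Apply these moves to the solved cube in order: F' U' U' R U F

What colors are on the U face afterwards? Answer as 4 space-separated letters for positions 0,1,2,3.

After move 1 (F'): F=GGGG U=WWRR R=YRYR D=OOYY L=OWOW
After move 2 (U'): U=WRWR F=OWGG R=GGYR B=YRBB L=BBOW
After move 3 (U'): U=RRWW F=BBGG R=OWYR B=GGBB L=YROW
After move 4 (R): R=YORW U=RBWG F=BOGY D=OBYG B=WGRB
After move 5 (U): U=WRGB F=YOGY R=WGRW B=YRRB L=BOOW
After move 6 (F): F=GYYO U=WRWO R=GGBW D=RWYG L=BOOB
Query: U face = WRWO

Answer: W R W O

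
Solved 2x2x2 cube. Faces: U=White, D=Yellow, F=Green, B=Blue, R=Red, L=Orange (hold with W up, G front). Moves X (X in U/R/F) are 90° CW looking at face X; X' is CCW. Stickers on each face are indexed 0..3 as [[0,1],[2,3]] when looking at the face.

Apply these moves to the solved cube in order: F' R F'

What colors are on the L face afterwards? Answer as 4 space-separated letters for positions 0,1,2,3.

Answer: O G O R

Derivation:
After move 1 (F'): F=GGGG U=WWRR R=YRYR D=OOYY L=OWOW
After move 2 (R): R=YYRR U=WGRG F=GOGY D=OBYB B=RBWB
After move 3 (F'): F=OYGG U=WGYR R=BYOR D=WWYB L=OGOR
Query: L face = OGOR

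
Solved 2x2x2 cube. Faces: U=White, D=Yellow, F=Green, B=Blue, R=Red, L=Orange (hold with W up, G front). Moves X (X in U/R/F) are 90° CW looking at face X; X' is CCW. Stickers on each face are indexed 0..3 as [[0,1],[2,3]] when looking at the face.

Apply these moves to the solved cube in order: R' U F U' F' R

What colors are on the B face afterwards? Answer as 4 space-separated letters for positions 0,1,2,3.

Answer: B B W B

Derivation:
After move 1 (R'): R=RRRR U=WBWB F=GWGW D=YGYG B=YBYB
After move 2 (U): U=WWBB F=RRGW R=YBRR B=OOYB L=GWOO
After move 3 (F): F=GRWR U=WWOW R=BBBR D=RYYG L=GYOG
After move 4 (U'): U=WWWO F=GYWR R=GRBR B=BBYB L=OOOG
After move 5 (F'): F=YRGW U=WWGB R=YRRR D=OGYG L=OOOW
After move 6 (R): R=RYRR U=WRGW F=YGGG D=OYYB B=BBWB
Query: B face = BBWB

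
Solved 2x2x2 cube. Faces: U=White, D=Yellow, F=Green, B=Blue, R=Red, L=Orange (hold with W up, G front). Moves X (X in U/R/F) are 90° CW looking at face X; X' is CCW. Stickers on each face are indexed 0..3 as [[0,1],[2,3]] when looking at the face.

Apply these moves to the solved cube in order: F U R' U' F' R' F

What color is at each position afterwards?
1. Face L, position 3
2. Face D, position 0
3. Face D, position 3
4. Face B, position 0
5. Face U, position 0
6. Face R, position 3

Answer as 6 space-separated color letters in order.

After move 1 (F): F=GGGG U=WWOO R=WRWR D=RRYY L=OYOY
After move 2 (U): U=OWOW F=WRGG R=BBWR B=OYBB L=GGOY
After move 3 (R'): R=BRBW U=OBOO F=WWGW D=RRYG B=YYRB
After move 4 (U'): U=BOOO F=GGGW R=WWBW B=BRRB L=YYOY
After move 5 (F'): F=GWGG U=BOWB R=RWRW D=YYYG L=YOOO
After move 6 (R'): R=WWRR U=BRWB F=GOGB D=YWYG B=GRYB
After move 7 (F): F=GGBO U=BROO R=WWBR D=RWYG L=YYOW
Query 1: L[3] = W
Query 2: D[0] = R
Query 3: D[3] = G
Query 4: B[0] = G
Query 5: U[0] = B
Query 6: R[3] = R

Answer: W R G G B R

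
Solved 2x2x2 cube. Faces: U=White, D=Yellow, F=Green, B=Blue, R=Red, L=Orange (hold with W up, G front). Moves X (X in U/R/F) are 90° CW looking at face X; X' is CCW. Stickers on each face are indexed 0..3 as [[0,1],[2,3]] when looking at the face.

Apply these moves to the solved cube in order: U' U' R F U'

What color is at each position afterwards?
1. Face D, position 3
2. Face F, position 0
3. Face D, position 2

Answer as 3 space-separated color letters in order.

Answer: G R Y

Derivation:
After move 1 (U'): U=WWWW F=OOGG R=GGRR B=RRBB L=BBOO
After move 2 (U'): U=WWWW F=BBGG R=OORR B=GGBB L=RROO
After move 3 (R): R=RORO U=WBWG F=BYGY D=YBYG B=WGWB
After move 4 (F): F=GBYY U=WBOR R=WOGO D=RRYG L=RYOB
After move 5 (U'): U=BRWO F=RYYY R=GBGO B=WOWB L=WGOB
Query 1: D[3] = G
Query 2: F[0] = R
Query 3: D[2] = Y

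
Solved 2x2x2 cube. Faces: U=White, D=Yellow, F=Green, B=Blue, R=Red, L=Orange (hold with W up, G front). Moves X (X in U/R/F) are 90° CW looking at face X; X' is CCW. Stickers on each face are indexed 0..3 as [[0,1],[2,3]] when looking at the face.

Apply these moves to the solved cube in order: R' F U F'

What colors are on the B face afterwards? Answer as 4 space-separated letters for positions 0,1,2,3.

Answer: O Y Y B

Derivation:
After move 1 (R'): R=RRRR U=WBWB F=GWGW D=YGYG B=YBYB
After move 2 (F): F=GGWW U=WBOO R=WRBR D=RRYG L=OYOG
After move 3 (U): U=OWOB F=WRWW R=YBBR B=OYYB L=GGOG
After move 4 (F'): F=RWWW U=OWYB R=RBRR D=GGYG L=GBOO
Query: B face = OYYB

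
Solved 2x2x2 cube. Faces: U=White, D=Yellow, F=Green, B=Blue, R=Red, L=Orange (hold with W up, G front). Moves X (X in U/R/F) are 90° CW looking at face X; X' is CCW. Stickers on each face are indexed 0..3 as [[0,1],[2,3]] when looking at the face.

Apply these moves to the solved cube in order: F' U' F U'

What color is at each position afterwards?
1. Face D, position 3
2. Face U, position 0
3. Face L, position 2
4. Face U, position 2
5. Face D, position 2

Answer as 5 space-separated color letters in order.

Answer: Y R O W Y

Derivation:
After move 1 (F'): F=GGGG U=WWRR R=YRYR D=OOYY L=OWOW
After move 2 (U'): U=WRWR F=OWGG R=GGYR B=YRBB L=BBOW
After move 3 (F): F=GOGW U=WRWB R=WGRR D=YGYY L=BOOO
After move 4 (U'): U=RBWW F=BOGW R=GORR B=WGBB L=YROO
Query 1: D[3] = Y
Query 2: U[0] = R
Query 3: L[2] = O
Query 4: U[2] = W
Query 5: D[2] = Y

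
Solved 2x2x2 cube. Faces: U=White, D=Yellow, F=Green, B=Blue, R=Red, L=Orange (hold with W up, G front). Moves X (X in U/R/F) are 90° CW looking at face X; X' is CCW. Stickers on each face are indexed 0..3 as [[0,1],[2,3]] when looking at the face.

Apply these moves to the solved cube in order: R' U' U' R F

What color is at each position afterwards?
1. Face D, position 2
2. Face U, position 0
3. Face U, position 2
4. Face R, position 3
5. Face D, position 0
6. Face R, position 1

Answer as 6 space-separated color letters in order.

Answer: Y B O O R O

Derivation:
After move 1 (R'): R=RRRR U=WBWB F=GWGW D=YGYG B=YBYB
After move 2 (U'): U=BBWW F=OOGW R=GWRR B=RRYB L=YBOO
After move 3 (U'): U=BWBW F=YBGW R=OORR B=GWYB L=RROO
After move 4 (R): R=RORO U=BBBW F=YGGG D=YYYG B=WWWB
After move 5 (F): F=GYGG U=BBOR R=BOWO D=RRYG L=RYOY
Query 1: D[2] = Y
Query 2: U[0] = B
Query 3: U[2] = O
Query 4: R[3] = O
Query 5: D[0] = R
Query 6: R[1] = O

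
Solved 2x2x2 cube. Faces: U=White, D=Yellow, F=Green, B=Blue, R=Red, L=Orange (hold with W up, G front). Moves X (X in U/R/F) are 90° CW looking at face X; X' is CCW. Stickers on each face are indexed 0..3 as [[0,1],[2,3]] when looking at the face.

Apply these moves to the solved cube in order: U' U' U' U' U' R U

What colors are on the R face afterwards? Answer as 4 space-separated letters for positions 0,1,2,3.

Answer: W R R G

Derivation:
After move 1 (U'): U=WWWW F=OOGG R=GGRR B=RRBB L=BBOO
After move 2 (U'): U=WWWW F=BBGG R=OORR B=GGBB L=RROO
After move 3 (U'): U=WWWW F=RRGG R=BBRR B=OOBB L=GGOO
After move 4 (U'): U=WWWW F=GGGG R=RRRR B=BBBB L=OOOO
After move 5 (U'): U=WWWW F=OOGG R=GGRR B=RRBB L=BBOO
After move 6 (R): R=RGRG U=WOWG F=OYGY D=YBYR B=WRWB
After move 7 (U): U=WWGO F=RGGY R=WRRG B=BBWB L=OYOO
Query: R face = WRRG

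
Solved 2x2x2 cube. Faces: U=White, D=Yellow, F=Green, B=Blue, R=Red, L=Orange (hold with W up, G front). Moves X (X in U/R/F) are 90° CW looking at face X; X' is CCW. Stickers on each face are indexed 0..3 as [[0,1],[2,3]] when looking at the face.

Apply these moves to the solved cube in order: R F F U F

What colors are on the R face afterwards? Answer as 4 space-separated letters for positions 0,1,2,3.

After move 1 (R): R=RRRR U=WGWG F=GYGY D=YBYB B=WBWB
After move 2 (F): F=GGYY U=WGOO R=WRGR D=RRYB L=OYOB
After move 3 (F): F=YGYG U=WGBY R=OROR D=GWYB L=OROR
After move 4 (U): U=BWYG F=ORYG R=WBOR B=ORWB L=YGOR
After move 5 (F): F=YOGR U=BWRG R=YBGR D=OWYB L=YGOW
Query: R face = YBGR

Answer: Y B G R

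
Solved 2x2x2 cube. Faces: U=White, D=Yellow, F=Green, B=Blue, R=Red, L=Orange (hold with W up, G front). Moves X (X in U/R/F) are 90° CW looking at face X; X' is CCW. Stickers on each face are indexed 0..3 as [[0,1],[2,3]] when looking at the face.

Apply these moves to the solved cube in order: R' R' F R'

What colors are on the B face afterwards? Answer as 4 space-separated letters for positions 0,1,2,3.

After move 1 (R'): R=RRRR U=WBWB F=GWGW D=YGYG B=YBYB
After move 2 (R'): R=RRRR U=WYWY F=GBGB D=YWYW B=GBGB
After move 3 (F): F=GGBB U=WYOO R=WRYR D=RRYW L=OYOW
After move 4 (R'): R=RRWY U=WGOG F=GYBO D=RGYB B=WBRB
Query: B face = WBRB

Answer: W B R B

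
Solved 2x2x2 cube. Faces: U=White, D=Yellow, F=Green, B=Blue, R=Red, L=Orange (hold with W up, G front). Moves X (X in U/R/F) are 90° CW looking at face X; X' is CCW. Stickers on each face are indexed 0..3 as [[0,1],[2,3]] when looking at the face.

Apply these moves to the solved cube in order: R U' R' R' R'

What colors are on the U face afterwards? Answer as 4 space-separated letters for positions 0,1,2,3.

After move 1 (R): R=RRRR U=WGWG F=GYGY D=YBYB B=WBWB
After move 2 (U'): U=GGWW F=OOGY R=GYRR B=RRWB L=WBOO
After move 3 (R'): R=YRGR U=GWWR F=OGGW D=YOYY B=BRBB
After move 4 (R'): R=RRYG U=GBWB F=OWGR D=YGYW B=YROB
After move 5 (R'): R=RGRY U=GOWY F=OBGB D=YWYR B=WRGB
Query: U face = GOWY

Answer: G O W Y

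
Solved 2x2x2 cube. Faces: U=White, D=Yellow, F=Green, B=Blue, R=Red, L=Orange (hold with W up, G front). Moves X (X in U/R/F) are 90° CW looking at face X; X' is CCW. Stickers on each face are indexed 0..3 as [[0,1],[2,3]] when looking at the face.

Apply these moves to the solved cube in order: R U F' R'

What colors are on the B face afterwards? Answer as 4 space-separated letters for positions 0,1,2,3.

After move 1 (R): R=RRRR U=WGWG F=GYGY D=YBYB B=WBWB
After move 2 (U): U=WWGG F=RRGY R=WBRR B=OOWB L=GYOO
After move 3 (F'): F=RYRG U=WWWR R=BBYR D=YOYB L=GGOG
After move 4 (R'): R=BRBY U=WWWO F=RWRR D=YYYG B=BOOB
Query: B face = BOOB

Answer: B O O B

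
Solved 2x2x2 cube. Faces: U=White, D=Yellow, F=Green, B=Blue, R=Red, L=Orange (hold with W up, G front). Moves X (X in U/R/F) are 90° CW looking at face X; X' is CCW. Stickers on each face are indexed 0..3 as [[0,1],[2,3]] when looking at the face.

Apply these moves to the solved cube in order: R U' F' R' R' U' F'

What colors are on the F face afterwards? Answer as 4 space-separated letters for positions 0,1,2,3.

After move 1 (R): R=RRRR U=WGWG F=GYGY D=YBYB B=WBWB
After move 2 (U'): U=GGWW F=OOGY R=GYRR B=RRWB L=WBOO
After move 3 (F'): F=OYOG U=GGGR R=BYYR D=BOYB L=WWOW
After move 4 (R'): R=YRBY U=GWGR F=OGOR D=BYYG B=BROB
After move 5 (R'): R=RYYB U=GOGB F=OWOR D=BGYR B=GRYB
After move 6 (U'): U=OBGG F=WWOR R=OWYB B=RYYB L=GROW
After move 7 (F'): F=WRWO U=OBOY R=GWBB D=RWYR L=GGOG
Query: F face = WRWO

Answer: W R W O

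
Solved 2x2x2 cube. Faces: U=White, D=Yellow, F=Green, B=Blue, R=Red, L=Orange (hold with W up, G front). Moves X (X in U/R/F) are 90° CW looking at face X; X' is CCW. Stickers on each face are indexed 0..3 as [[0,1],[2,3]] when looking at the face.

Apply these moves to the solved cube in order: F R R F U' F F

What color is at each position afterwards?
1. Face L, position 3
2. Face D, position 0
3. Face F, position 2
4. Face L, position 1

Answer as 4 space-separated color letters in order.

Answer: G Y R Y

Derivation:
After move 1 (F): F=GGGG U=WWOO R=WRWR D=RRYY L=OYOY
After move 2 (R): R=WWRR U=WGOG F=GRGY D=RBYB B=OBWB
After move 3 (R): R=RWRW U=WROY F=GBGB D=RWYO B=GBGB
After move 4 (F): F=GGBB U=WRYY R=OWYW D=RRYO L=OROW
After move 5 (U'): U=RYWY F=ORBB R=GGYW B=OWGB L=GBOW
After move 6 (F): F=BOBR U=RYWB R=WGYW D=YGYO L=GROR
After move 7 (F): F=BBRO U=RYRR R=WGBW D=YWYO L=GYOG
Query 1: L[3] = G
Query 2: D[0] = Y
Query 3: F[2] = R
Query 4: L[1] = Y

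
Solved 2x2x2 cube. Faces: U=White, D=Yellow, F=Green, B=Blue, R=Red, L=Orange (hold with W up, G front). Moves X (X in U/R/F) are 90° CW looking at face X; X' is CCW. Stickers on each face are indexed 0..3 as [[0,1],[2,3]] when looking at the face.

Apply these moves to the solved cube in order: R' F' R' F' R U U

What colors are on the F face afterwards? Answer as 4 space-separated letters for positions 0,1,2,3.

After move 1 (R'): R=RRRR U=WBWB F=GWGW D=YGYG B=YBYB
After move 2 (F'): F=WWGG U=WBRR R=GRYR D=OOYG L=OBOW
After move 3 (R'): R=RRGY U=WYRY F=WBGR D=OWYG B=GBOB
After move 4 (F'): F=BRWG U=WYRG R=WROY D=BWYG L=OYOR
After move 5 (R): R=OWYR U=WRRG F=BWWG D=BOYG B=GBYB
After move 6 (U): U=RWGR F=OWWG R=GBYR B=OYYB L=BWOR
After move 7 (U): U=GRRW F=GBWG R=OYYR B=BWYB L=OWOR
Query: F face = GBWG

Answer: G B W G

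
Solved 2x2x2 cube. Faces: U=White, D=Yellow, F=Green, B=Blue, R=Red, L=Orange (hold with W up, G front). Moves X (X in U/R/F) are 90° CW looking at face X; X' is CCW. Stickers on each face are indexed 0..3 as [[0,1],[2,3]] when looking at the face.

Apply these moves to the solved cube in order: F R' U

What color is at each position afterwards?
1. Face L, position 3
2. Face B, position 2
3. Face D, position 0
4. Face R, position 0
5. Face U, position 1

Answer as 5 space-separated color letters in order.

Answer: Y R R Y W

Derivation:
After move 1 (F): F=GGGG U=WWOO R=WRWR D=RRYY L=OYOY
After move 2 (R'): R=RRWW U=WBOB F=GWGO D=RGYG B=YBRB
After move 3 (U): U=OWBB F=RRGO R=YBWW B=OYRB L=GWOY
Query 1: L[3] = Y
Query 2: B[2] = R
Query 3: D[0] = R
Query 4: R[0] = Y
Query 5: U[1] = W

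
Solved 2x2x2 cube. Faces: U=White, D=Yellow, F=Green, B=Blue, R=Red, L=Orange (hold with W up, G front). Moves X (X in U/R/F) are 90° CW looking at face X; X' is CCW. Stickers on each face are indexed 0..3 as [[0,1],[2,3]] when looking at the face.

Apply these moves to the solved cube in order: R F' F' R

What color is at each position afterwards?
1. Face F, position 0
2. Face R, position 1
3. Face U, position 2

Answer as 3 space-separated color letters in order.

Answer: Y O B

Derivation:
After move 1 (R): R=RRRR U=WGWG F=GYGY D=YBYB B=WBWB
After move 2 (F'): F=YYGG U=WGRR R=BRYR D=OOYB L=OGOW
After move 3 (F'): F=YGYG U=WGBY R=OROR D=GWYB L=OROR
After move 4 (R): R=OORR U=WGBG F=YWYB D=GWYW B=YBGB
Query 1: F[0] = Y
Query 2: R[1] = O
Query 3: U[2] = B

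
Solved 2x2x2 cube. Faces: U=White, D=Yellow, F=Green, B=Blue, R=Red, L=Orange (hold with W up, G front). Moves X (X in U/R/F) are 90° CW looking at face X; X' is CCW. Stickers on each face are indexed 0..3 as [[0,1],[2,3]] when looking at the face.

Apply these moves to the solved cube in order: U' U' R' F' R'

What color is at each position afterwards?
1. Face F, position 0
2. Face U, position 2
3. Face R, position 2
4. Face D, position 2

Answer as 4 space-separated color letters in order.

After move 1 (U'): U=WWWW F=OOGG R=GGRR B=RRBB L=BBOO
After move 2 (U'): U=WWWW F=BBGG R=OORR B=GGBB L=RROO
After move 3 (R'): R=OROR U=WBWG F=BWGW D=YBYG B=YGYB
After move 4 (F'): F=WWBG U=WBOO R=BRYR D=ROYG L=RGOW
After move 5 (R'): R=RRBY U=WYOY F=WBBO D=RWYG B=GGOB
Query 1: F[0] = W
Query 2: U[2] = O
Query 3: R[2] = B
Query 4: D[2] = Y

Answer: W O B Y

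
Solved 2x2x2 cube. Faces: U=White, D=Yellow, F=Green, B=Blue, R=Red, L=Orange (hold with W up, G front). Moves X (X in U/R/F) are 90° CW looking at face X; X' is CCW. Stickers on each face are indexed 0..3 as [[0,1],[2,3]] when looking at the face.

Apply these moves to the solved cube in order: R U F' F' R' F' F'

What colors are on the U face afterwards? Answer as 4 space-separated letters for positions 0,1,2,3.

Answer: W W G G

Derivation:
After move 1 (R): R=RRRR U=WGWG F=GYGY D=YBYB B=WBWB
After move 2 (U): U=WWGG F=RRGY R=WBRR B=OOWB L=GYOO
After move 3 (F'): F=RYRG U=WWWR R=BBYR D=YOYB L=GGOG
After move 4 (F'): F=YGRR U=WWBY R=OBYR D=GGYB L=GROW
After move 5 (R'): R=BROY U=WWBO F=YWRY D=GGYR B=BOGB
After move 6 (F'): F=WYYR U=WWBO R=GRGY D=RWYR L=GOOB
After move 7 (F'): F=YRWY U=WWGG R=WRRY D=OBYR L=GOOB
Query: U face = WWGG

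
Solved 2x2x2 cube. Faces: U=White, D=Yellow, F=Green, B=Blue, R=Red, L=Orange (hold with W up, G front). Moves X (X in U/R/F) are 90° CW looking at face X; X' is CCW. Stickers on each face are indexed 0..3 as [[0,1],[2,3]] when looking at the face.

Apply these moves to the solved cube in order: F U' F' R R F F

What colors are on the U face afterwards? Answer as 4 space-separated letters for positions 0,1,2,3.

After move 1 (F): F=GGGG U=WWOO R=WRWR D=RRYY L=OYOY
After move 2 (U'): U=WOWO F=OYGG R=GGWR B=WRBB L=BBOY
After move 3 (F'): F=YGOG U=WOGW R=RGRR D=BYYY L=BOOW
After move 4 (R): R=RRRG U=WGGG F=YYOY D=BBYW B=WROB
After move 5 (R): R=RRGR U=WYGY F=YBOW D=BOYW B=GRGB
After move 6 (F): F=OYWB U=WYWO R=GRYR D=GRYW L=BBOO
After move 7 (F): F=WOBY U=WYOB R=WROR D=YGYW L=BGOR
Query: U face = WYOB

Answer: W Y O B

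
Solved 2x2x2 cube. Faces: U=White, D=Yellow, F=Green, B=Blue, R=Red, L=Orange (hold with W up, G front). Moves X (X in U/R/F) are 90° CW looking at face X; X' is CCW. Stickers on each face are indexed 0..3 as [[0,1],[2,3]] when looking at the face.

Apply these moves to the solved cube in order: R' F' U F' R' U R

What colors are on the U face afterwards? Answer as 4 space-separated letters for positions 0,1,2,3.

After move 1 (R'): R=RRRR U=WBWB F=GWGW D=YGYG B=YBYB
After move 2 (F'): F=WWGG U=WBRR R=GRYR D=OOYG L=OBOW
After move 3 (U): U=RWRB F=GRGG R=YBYR B=OBYB L=WWOW
After move 4 (F'): F=RGGG U=RWYY R=OBOR D=WWYG L=WBOR
After move 5 (R'): R=BROO U=RYYO F=RWGY D=WGYG B=GBWB
After move 6 (U): U=YROY F=BRGY R=GBOO B=WBWB L=RWOR
After move 7 (R): R=OGOB U=YROY F=BGGG D=WWYW B=YBRB
Query: U face = YROY

Answer: Y R O Y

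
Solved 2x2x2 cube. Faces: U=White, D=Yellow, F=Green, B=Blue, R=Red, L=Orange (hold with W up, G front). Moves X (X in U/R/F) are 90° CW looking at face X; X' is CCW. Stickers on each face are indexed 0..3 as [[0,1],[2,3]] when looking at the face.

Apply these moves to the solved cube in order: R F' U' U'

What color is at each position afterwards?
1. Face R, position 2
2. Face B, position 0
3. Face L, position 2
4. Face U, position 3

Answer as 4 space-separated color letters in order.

Answer: Y Y O W

Derivation:
After move 1 (R): R=RRRR U=WGWG F=GYGY D=YBYB B=WBWB
After move 2 (F'): F=YYGG U=WGRR R=BRYR D=OOYB L=OGOW
After move 3 (U'): U=GRWR F=OGGG R=YYYR B=BRWB L=WBOW
After move 4 (U'): U=RRGW F=WBGG R=OGYR B=YYWB L=BROW
Query 1: R[2] = Y
Query 2: B[0] = Y
Query 3: L[2] = O
Query 4: U[3] = W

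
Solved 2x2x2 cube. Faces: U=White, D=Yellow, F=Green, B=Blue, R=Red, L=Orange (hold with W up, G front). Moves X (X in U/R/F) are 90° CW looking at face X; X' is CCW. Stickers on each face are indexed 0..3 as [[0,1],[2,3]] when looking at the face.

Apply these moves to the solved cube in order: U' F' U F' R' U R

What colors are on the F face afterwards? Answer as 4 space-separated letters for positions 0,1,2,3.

After move 1 (U'): U=WWWW F=OOGG R=GGRR B=RRBB L=BBOO
After move 2 (F'): F=OGOG U=WWGR R=YGYR D=BOYY L=BWOW
After move 3 (U): U=GWRW F=YGOG R=RRYR B=BWBB L=OGOW
After move 4 (F'): F=GGYO U=GWRY R=ORBR D=GWYY L=OWOR
After move 5 (R'): R=RROB U=GBRB F=GWYY D=GGYO B=YWWB
After move 6 (U): U=RGBB F=RRYY R=YWOB B=OWWB L=GWOR
After move 7 (R): R=OYBW U=RRBY F=RGYO D=GWYO B=BWGB
Query: F face = RGYO

Answer: R G Y O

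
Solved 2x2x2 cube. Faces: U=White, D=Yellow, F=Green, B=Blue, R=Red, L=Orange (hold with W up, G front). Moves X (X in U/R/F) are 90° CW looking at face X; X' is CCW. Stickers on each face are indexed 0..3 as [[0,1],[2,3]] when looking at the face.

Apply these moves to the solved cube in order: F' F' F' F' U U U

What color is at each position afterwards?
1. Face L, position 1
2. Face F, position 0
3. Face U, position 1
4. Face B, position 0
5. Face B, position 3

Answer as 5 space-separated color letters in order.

After move 1 (F'): F=GGGG U=WWRR R=YRYR D=OOYY L=OWOW
After move 2 (F'): F=GGGG U=WWYY R=OROR D=WWYY L=OROR
After move 3 (F'): F=GGGG U=WWOO R=WRWR D=RRYY L=OYOY
After move 4 (F'): F=GGGG U=WWWW R=RRRR D=YYYY L=OOOO
After move 5 (U): U=WWWW F=RRGG R=BBRR B=OOBB L=GGOO
After move 6 (U): U=WWWW F=BBGG R=OORR B=GGBB L=RROO
After move 7 (U): U=WWWW F=OOGG R=GGRR B=RRBB L=BBOO
Query 1: L[1] = B
Query 2: F[0] = O
Query 3: U[1] = W
Query 4: B[0] = R
Query 5: B[3] = B

Answer: B O W R B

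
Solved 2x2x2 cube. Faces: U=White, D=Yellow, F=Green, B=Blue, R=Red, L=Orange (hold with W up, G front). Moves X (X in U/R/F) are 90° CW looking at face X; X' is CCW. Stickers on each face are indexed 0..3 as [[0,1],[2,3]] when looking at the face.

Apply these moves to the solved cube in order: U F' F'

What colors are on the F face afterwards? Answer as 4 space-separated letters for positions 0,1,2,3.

After move 1 (U): U=WWWW F=RRGG R=BBRR B=OOBB L=GGOO
After move 2 (F'): F=RGRG U=WWBR R=YBYR D=GOYY L=GWOW
After move 3 (F'): F=GGRR U=WWYY R=OBGR D=WWYY L=GROB
Query: F face = GGRR

Answer: G G R R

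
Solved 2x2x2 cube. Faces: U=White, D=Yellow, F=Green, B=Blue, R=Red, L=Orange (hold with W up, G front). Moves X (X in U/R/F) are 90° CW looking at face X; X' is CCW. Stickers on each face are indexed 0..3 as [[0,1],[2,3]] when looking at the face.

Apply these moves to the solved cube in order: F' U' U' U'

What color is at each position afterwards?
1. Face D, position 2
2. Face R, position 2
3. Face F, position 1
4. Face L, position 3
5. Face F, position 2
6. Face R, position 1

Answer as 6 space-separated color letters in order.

After move 1 (F'): F=GGGG U=WWRR R=YRYR D=OOYY L=OWOW
After move 2 (U'): U=WRWR F=OWGG R=GGYR B=YRBB L=BBOW
After move 3 (U'): U=RRWW F=BBGG R=OWYR B=GGBB L=YROW
After move 4 (U'): U=RWRW F=YRGG R=BBYR B=OWBB L=GGOW
Query 1: D[2] = Y
Query 2: R[2] = Y
Query 3: F[1] = R
Query 4: L[3] = W
Query 5: F[2] = G
Query 6: R[1] = B

Answer: Y Y R W G B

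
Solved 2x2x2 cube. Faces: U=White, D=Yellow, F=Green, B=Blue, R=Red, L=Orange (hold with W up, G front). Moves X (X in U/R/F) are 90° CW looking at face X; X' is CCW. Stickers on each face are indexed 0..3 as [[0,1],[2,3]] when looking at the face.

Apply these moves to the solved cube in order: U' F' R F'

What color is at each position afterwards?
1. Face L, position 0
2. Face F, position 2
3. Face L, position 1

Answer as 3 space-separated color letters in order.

Answer: B O G

Derivation:
After move 1 (U'): U=WWWW F=OOGG R=GGRR B=RRBB L=BBOO
After move 2 (F'): F=OGOG U=WWGR R=YGYR D=BOYY L=BWOW
After move 3 (R): R=YYRG U=WGGG F=OOOY D=BBYR B=RRWB
After move 4 (F'): F=OYOO U=WGYR R=BYBG D=WWYR L=BGOG
Query 1: L[0] = B
Query 2: F[2] = O
Query 3: L[1] = G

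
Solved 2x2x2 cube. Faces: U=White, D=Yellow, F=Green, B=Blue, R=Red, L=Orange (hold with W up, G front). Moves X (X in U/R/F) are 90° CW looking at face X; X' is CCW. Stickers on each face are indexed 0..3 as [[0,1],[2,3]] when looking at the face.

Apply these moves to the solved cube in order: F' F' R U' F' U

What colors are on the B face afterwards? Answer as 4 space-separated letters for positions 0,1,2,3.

Answer: Y Y W B

Derivation:
After move 1 (F'): F=GGGG U=WWRR R=YRYR D=OOYY L=OWOW
After move 2 (F'): F=GGGG U=WWYY R=OROR D=WWYY L=OROR
After move 3 (R): R=OORR U=WGYG F=GWGY D=WBYB B=YBWB
After move 4 (U'): U=GGWY F=ORGY R=GWRR B=OOWB L=YBOR
After move 5 (F'): F=RYOG U=GGGR R=BWWR D=BRYB L=YYOW
After move 6 (U): U=GGRG F=BWOG R=OOWR B=YYWB L=RYOW
Query: B face = YYWB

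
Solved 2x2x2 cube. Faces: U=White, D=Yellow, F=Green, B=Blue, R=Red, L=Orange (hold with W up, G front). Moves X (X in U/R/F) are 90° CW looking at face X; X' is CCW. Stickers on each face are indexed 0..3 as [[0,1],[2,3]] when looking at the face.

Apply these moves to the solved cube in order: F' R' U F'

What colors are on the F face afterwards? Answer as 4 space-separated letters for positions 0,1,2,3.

Answer: R R R G

Derivation:
After move 1 (F'): F=GGGG U=WWRR R=YRYR D=OOYY L=OWOW
After move 2 (R'): R=RRYY U=WBRB F=GWGR D=OGYG B=YBOB
After move 3 (U): U=RWBB F=RRGR R=YBYY B=OWOB L=GWOW
After move 4 (F'): F=RRRG U=RWYY R=GBOY D=WWYG L=GBOB
Query: F face = RRRG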